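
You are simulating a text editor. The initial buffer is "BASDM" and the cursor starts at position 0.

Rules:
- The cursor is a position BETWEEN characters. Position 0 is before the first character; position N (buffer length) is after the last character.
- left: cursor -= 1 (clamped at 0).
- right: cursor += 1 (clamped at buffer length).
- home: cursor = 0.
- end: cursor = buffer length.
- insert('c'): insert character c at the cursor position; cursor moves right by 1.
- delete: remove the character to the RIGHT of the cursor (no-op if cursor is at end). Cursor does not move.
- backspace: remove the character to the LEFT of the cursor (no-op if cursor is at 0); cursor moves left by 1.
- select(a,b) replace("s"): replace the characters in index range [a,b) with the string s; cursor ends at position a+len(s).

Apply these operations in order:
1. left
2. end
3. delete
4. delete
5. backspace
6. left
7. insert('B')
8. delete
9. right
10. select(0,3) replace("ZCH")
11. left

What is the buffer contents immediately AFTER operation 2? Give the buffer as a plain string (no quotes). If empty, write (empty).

Answer: BASDM

Derivation:
After op 1 (left): buf='BASDM' cursor=0
After op 2 (end): buf='BASDM' cursor=5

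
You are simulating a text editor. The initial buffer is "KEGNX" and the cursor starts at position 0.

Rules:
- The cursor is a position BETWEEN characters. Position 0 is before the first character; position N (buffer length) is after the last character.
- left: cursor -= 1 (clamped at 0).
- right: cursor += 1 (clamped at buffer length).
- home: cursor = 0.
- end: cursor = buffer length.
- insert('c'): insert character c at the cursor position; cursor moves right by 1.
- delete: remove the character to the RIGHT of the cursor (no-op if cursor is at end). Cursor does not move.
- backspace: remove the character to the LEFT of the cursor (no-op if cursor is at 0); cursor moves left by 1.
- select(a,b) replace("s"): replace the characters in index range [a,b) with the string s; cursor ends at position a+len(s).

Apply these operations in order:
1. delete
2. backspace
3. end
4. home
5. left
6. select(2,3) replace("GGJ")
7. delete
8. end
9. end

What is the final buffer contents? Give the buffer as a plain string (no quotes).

After op 1 (delete): buf='EGNX' cursor=0
After op 2 (backspace): buf='EGNX' cursor=0
After op 3 (end): buf='EGNX' cursor=4
After op 4 (home): buf='EGNX' cursor=0
After op 5 (left): buf='EGNX' cursor=0
After op 6 (select(2,3) replace("GGJ")): buf='EGGGJX' cursor=5
After op 7 (delete): buf='EGGGJ' cursor=5
After op 8 (end): buf='EGGGJ' cursor=5
After op 9 (end): buf='EGGGJ' cursor=5

Answer: EGGGJ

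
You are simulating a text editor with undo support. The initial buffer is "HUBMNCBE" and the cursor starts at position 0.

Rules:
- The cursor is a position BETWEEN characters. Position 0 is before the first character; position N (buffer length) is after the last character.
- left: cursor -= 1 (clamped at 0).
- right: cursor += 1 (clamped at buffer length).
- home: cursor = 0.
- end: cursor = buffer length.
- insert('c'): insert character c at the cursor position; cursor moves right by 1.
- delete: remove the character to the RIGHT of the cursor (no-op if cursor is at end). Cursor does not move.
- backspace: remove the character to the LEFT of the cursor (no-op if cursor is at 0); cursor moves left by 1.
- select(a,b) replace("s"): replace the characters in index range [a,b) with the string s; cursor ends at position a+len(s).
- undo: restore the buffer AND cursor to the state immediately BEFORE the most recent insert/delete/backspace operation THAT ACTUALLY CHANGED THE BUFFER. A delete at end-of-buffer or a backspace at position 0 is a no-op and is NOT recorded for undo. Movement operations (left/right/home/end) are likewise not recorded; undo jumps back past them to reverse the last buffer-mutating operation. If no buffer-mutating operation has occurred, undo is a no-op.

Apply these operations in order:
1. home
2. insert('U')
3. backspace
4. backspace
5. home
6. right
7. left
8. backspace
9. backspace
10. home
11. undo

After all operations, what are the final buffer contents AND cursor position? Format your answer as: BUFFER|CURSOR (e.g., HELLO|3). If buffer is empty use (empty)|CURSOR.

Answer: UHUBMNCBE|1

Derivation:
After op 1 (home): buf='HUBMNCBE' cursor=0
After op 2 (insert('U')): buf='UHUBMNCBE' cursor=1
After op 3 (backspace): buf='HUBMNCBE' cursor=0
After op 4 (backspace): buf='HUBMNCBE' cursor=0
After op 5 (home): buf='HUBMNCBE' cursor=0
After op 6 (right): buf='HUBMNCBE' cursor=1
After op 7 (left): buf='HUBMNCBE' cursor=0
After op 8 (backspace): buf='HUBMNCBE' cursor=0
After op 9 (backspace): buf='HUBMNCBE' cursor=0
After op 10 (home): buf='HUBMNCBE' cursor=0
After op 11 (undo): buf='UHUBMNCBE' cursor=1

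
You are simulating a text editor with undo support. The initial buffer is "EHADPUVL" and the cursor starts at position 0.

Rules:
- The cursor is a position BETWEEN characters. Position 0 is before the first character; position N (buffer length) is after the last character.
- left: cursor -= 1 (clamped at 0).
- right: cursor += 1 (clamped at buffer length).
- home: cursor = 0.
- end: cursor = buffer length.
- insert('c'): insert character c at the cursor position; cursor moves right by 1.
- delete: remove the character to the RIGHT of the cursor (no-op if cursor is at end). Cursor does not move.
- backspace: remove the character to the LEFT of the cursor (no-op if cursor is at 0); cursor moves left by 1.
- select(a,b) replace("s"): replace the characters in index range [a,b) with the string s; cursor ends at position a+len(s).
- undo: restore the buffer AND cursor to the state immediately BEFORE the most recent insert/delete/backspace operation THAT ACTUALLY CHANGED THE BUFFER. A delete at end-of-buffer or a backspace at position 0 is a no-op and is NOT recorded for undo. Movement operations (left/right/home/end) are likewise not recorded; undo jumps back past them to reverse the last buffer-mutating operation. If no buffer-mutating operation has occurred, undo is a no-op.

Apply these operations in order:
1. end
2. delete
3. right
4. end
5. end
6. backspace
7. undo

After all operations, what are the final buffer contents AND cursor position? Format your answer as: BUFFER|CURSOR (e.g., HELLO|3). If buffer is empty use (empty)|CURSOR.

Answer: EHADPUVL|8

Derivation:
After op 1 (end): buf='EHADPUVL' cursor=8
After op 2 (delete): buf='EHADPUVL' cursor=8
After op 3 (right): buf='EHADPUVL' cursor=8
After op 4 (end): buf='EHADPUVL' cursor=8
After op 5 (end): buf='EHADPUVL' cursor=8
After op 6 (backspace): buf='EHADPUV' cursor=7
After op 7 (undo): buf='EHADPUVL' cursor=8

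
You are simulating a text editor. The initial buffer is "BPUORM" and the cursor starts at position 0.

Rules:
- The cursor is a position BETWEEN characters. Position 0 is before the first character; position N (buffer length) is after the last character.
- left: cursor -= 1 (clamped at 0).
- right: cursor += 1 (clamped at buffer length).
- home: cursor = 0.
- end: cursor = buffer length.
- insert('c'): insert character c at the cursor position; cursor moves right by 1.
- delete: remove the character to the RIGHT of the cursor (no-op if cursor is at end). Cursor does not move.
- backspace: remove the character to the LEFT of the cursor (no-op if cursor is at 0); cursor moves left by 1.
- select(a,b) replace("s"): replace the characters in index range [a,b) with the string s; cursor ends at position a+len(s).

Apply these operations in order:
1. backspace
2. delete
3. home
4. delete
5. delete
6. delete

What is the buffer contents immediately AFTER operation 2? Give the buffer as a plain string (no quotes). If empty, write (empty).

After op 1 (backspace): buf='BPUORM' cursor=0
After op 2 (delete): buf='PUORM' cursor=0

Answer: PUORM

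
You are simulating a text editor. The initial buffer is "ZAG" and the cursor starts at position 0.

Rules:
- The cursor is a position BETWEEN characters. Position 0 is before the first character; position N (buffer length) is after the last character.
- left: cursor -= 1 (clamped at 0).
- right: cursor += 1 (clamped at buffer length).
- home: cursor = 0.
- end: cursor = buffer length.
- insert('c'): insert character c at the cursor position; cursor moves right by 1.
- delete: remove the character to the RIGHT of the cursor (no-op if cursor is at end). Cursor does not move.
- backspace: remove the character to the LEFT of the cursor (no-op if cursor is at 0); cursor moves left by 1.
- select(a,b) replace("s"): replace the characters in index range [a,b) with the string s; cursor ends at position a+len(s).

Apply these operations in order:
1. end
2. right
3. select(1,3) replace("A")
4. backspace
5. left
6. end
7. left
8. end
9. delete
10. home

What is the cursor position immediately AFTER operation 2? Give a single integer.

Answer: 3

Derivation:
After op 1 (end): buf='ZAG' cursor=3
After op 2 (right): buf='ZAG' cursor=3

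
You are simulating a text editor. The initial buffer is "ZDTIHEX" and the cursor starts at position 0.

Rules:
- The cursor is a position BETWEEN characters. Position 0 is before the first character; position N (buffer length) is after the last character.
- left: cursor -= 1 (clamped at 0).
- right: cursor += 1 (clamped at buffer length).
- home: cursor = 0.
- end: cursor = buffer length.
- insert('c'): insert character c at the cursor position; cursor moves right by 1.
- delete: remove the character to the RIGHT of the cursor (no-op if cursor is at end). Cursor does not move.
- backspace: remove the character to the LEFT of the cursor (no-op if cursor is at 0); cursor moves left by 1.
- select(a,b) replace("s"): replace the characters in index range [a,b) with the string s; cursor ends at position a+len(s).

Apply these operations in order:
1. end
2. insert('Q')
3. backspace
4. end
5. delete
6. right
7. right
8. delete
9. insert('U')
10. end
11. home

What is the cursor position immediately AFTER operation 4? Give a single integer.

Answer: 7

Derivation:
After op 1 (end): buf='ZDTIHEX' cursor=7
After op 2 (insert('Q')): buf='ZDTIHEXQ' cursor=8
After op 3 (backspace): buf='ZDTIHEX' cursor=7
After op 4 (end): buf='ZDTIHEX' cursor=7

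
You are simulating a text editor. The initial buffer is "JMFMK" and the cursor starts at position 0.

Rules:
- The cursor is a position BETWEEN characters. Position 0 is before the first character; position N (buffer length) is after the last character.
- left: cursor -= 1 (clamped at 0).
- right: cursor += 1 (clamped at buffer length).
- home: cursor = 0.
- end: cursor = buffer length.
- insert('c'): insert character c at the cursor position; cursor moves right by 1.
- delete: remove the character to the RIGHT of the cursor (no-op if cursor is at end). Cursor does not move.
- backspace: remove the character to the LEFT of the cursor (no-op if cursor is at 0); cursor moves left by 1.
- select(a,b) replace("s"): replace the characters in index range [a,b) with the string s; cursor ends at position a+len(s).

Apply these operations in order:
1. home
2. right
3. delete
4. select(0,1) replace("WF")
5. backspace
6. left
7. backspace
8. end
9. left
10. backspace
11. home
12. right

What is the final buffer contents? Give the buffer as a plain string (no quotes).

Answer: WFK

Derivation:
After op 1 (home): buf='JMFMK' cursor=0
After op 2 (right): buf='JMFMK' cursor=1
After op 3 (delete): buf='JFMK' cursor=1
After op 4 (select(0,1) replace("WF")): buf='WFFMK' cursor=2
After op 5 (backspace): buf='WFMK' cursor=1
After op 6 (left): buf='WFMK' cursor=0
After op 7 (backspace): buf='WFMK' cursor=0
After op 8 (end): buf='WFMK' cursor=4
After op 9 (left): buf='WFMK' cursor=3
After op 10 (backspace): buf='WFK' cursor=2
After op 11 (home): buf='WFK' cursor=0
After op 12 (right): buf='WFK' cursor=1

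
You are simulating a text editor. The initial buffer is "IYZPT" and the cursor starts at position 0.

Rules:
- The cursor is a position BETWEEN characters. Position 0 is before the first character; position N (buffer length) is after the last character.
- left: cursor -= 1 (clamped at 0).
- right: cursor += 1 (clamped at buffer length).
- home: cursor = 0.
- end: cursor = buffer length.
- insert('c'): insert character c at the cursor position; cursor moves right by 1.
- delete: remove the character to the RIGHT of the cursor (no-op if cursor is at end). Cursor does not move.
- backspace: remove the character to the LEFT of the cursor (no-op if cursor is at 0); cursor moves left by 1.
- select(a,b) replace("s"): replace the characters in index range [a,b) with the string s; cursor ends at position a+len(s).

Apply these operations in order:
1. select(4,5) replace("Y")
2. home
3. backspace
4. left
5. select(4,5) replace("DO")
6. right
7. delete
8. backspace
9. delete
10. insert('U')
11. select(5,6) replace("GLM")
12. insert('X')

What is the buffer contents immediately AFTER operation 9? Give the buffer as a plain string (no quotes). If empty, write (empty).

After op 1 (select(4,5) replace("Y")): buf='IYZPY' cursor=5
After op 2 (home): buf='IYZPY' cursor=0
After op 3 (backspace): buf='IYZPY' cursor=0
After op 4 (left): buf='IYZPY' cursor=0
After op 5 (select(4,5) replace("DO")): buf='IYZPDO' cursor=6
After op 6 (right): buf='IYZPDO' cursor=6
After op 7 (delete): buf='IYZPDO' cursor=6
After op 8 (backspace): buf='IYZPD' cursor=5
After op 9 (delete): buf='IYZPD' cursor=5

Answer: IYZPD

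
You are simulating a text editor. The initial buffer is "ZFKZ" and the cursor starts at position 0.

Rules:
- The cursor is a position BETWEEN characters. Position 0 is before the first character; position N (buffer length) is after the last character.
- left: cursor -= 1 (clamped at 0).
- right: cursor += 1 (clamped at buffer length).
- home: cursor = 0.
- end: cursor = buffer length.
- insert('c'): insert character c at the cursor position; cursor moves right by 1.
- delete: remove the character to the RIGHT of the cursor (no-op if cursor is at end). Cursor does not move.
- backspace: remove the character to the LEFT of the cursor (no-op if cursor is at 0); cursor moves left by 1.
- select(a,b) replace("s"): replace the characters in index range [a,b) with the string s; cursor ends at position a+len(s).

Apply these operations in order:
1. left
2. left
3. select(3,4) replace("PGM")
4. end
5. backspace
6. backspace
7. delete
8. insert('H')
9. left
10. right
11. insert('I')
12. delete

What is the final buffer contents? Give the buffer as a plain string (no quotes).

After op 1 (left): buf='ZFKZ' cursor=0
After op 2 (left): buf='ZFKZ' cursor=0
After op 3 (select(3,4) replace("PGM")): buf='ZFKPGM' cursor=6
After op 4 (end): buf='ZFKPGM' cursor=6
After op 5 (backspace): buf='ZFKPG' cursor=5
After op 6 (backspace): buf='ZFKP' cursor=4
After op 7 (delete): buf='ZFKP' cursor=4
After op 8 (insert('H')): buf='ZFKPH' cursor=5
After op 9 (left): buf='ZFKPH' cursor=4
After op 10 (right): buf='ZFKPH' cursor=5
After op 11 (insert('I')): buf='ZFKPHI' cursor=6
After op 12 (delete): buf='ZFKPHI' cursor=6

Answer: ZFKPHI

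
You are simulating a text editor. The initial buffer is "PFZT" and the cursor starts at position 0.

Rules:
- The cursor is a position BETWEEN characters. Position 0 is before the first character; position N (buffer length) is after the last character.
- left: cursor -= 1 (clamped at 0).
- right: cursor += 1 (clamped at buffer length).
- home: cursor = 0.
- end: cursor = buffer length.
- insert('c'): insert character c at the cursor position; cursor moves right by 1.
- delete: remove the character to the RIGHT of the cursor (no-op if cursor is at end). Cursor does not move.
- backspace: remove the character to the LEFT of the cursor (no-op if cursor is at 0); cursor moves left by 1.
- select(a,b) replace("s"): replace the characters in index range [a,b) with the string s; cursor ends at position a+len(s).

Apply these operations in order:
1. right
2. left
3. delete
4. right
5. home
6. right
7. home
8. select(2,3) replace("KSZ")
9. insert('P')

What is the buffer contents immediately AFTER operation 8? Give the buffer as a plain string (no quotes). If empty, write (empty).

Answer: FZKSZ

Derivation:
After op 1 (right): buf='PFZT' cursor=1
After op 2 (left): buf='PFZT' cursor=0
After op 3 (delete): buf='FZT' cursor=0
After op 4 (right): buf='FZT' cursor=1
After op 5 (home): buf='FZT' cursor=0
After op 6 (right): buf='FZT' cursor=1
After op 7 (home): buf='FZT' cursor=0
After op 8 (select(2,3) replace("KSZ")): buf='FZKSZ' cursor=5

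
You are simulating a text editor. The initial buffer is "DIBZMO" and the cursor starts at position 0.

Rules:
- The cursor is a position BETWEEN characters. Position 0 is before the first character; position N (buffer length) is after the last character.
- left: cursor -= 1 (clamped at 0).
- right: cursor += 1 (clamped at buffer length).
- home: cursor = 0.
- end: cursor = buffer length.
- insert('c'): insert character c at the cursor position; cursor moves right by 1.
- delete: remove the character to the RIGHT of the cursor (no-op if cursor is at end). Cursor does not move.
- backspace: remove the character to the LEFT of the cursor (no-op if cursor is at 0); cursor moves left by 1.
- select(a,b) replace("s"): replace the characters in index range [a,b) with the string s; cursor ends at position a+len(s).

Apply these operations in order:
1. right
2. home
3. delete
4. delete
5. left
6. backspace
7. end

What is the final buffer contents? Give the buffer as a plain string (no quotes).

After op 1 (right): buf='DIBZMO' cursor=1
After op 2 (home): buf='DIBZMO' cursor=0
After op 3 (delete): buf='IBZMO' cursor=0
After op 4 (delete): buf='BZMO' cursor=0
After op 5 (left): buf='BZMO' cursor=0
After op 6 (backspace): buf='BZMO' cursor=0
After op 7 (end): buf='BZMO' cursor=4

Answer: BZMO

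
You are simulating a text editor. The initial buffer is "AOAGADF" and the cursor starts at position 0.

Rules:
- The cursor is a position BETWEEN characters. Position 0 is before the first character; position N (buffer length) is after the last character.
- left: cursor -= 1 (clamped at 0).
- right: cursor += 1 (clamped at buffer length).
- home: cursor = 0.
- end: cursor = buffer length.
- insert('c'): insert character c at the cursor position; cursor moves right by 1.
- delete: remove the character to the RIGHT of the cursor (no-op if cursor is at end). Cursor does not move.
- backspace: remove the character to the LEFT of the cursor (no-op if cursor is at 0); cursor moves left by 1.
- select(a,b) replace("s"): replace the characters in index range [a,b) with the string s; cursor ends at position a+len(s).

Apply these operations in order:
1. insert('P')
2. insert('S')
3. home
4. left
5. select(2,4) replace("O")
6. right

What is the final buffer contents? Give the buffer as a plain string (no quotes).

Answer: PSOAGADF

Derivation:
After op 1 (insert('P')): buf='PAOAGADF' cursor=1
After op 2 (insert('S')): buf='PSAOAGADF' cursor=2
After op 3 (home): buf='PSAOAGADF' cursor=0
After op 4 (left): buf='PSAOAGADF' cursor=0
After op 5 (select(2,4) replace("O")): buf='PSOAGADF' cursor=3
After op 6 (right): buf='PSOAGADF' cursor=4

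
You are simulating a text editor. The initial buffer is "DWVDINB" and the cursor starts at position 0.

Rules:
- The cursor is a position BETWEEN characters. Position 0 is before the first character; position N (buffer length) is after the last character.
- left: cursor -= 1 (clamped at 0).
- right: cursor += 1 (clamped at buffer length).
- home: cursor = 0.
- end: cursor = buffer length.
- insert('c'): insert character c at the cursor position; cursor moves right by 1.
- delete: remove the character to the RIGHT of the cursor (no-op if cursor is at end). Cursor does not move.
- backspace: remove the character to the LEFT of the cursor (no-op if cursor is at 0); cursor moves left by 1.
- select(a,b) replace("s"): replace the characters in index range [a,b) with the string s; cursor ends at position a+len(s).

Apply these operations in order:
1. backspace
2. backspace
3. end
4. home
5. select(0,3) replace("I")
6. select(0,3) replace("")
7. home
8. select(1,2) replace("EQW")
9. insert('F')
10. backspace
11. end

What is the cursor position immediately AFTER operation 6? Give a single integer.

Answer: 0

Derivation:
After op 1 (backspace): buf='DWVDINB' cursor=0
After op 2 (backspace): buf='DWVDINB' cursor=0
After op 3 (end): buf='DWVDINB' cursor=7
After op 4 (home): buf='DWVDINB' cursor=0
After op 5 (select(0,3) replace("I")): buf='IDINB' cursor=1
After op 6 (select(0,3) replace("")): buf='NB' cursor=0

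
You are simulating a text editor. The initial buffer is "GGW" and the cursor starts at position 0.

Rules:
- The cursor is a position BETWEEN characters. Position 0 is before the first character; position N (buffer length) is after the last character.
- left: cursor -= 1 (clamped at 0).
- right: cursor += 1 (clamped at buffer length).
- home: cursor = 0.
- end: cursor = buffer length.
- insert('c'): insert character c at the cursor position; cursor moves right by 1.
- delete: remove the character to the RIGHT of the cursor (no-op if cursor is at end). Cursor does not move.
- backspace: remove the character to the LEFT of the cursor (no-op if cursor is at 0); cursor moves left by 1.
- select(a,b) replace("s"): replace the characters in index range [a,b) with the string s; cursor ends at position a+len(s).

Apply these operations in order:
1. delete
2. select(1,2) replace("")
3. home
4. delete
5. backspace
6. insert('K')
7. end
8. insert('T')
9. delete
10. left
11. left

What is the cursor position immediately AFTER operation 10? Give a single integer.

After op 1 (delete): buf='GW' cursor=0
After op 2 (select(1,2) replace("")): buf='G' cursor=1
After op 3 (home): buf='G' cursor=0
After op 4 (delete): buf='(empty)' cursor=0
After op 5 (backspace): buf='(empty)' cursor=0
After op 6 (insert('K')): buf='K' cursor=1
After op 7 (end): buf='K' cursor=1
After op 8 (insert('T')): buf='KT' cursor=2
After op 9 (delete): buf='KT' cursor=2
After op 10 (left): buf='KT' cursor=1

Answer: 1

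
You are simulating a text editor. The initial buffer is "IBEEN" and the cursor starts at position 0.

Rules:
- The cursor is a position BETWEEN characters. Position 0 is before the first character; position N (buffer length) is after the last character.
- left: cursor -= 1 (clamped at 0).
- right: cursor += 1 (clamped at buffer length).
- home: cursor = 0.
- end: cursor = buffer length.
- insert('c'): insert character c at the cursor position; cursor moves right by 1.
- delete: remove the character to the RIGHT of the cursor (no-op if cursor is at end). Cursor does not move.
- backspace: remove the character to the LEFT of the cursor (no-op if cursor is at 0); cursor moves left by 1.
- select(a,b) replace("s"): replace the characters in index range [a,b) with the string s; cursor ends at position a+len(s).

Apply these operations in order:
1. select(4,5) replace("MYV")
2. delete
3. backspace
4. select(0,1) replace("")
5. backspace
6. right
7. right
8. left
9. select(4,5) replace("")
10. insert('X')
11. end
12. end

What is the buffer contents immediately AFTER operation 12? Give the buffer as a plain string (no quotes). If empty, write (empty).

After op 1 (select(4,5) replace("MYV")): buf='IBEEMYV' cursor=7
After op 2 (delete): buf='IBEEMYV' cursor=7
After op 3 (backspace): buf='IBEEMY' cursor=6
After op 4 (select(0,1) replace("")): buf='BEEMY' cursor=0
After op 5 (backspace): buf='BEEMY' cursor=0
After op 6 (right): buf='BEEMY' cursor=1
After op 7 (right): buf='BEEMY' cursor=2
After op 8 (left): buf='BEEMY' cursor=1
After op 9 (select(4,5) replace("")): buf='BEEM' cursor=4
After op 10 (insert('X')): buf='BEEMX' cursor=5
After op 11 (end): buf='BEEMX' cursor=5
After op 12 (end): buf='BEEMX' cursor=5

Answer: BEEMX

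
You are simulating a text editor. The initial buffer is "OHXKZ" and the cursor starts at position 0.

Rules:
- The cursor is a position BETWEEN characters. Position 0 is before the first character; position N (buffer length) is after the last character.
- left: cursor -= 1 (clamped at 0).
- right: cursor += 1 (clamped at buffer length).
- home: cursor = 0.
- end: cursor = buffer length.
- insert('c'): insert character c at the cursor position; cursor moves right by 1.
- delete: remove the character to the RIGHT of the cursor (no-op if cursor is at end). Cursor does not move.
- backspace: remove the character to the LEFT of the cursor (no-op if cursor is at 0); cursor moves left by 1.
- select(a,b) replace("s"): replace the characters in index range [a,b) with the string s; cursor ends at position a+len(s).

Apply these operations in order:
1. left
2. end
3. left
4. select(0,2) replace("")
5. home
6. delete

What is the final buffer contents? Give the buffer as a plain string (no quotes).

Answer: KZ

Derivation:
After op 1 (left): buf='OHXKZ' cursor=0
After op 2 (end): buf='OHXKZ' cursor=5
After op 3 (left): buf='OHXKZ' cursor=4
After op 4 (select(0,2) replace("")): buf='XKZ' cursor=0
After op 5 (home): buf='XKZ' cursor=0
After op 6 (delete): buf='KZ' cursor=0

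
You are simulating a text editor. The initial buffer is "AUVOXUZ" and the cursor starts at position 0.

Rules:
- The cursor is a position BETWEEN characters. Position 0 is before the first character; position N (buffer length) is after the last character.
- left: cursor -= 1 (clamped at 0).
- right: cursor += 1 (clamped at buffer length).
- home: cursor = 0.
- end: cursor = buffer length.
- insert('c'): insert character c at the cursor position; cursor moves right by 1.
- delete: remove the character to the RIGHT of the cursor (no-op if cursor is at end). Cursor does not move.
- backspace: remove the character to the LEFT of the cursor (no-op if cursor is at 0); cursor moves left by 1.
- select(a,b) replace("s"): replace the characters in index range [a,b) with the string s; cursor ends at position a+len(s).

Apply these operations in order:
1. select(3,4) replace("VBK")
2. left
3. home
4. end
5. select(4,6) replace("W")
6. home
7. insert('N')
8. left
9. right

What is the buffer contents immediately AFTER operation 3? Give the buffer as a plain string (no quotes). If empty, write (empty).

Answer: AUVVBKXUZ

Derivation:
After op 1 (select(3,4) replace("VBK")): buf='AUVVBKXUZ' cursor=6
After op 2 (left): buf='AUVVBKXUZ' cursor=5
After op 3 (home): buf='AUVVBKXUZ' cursor=0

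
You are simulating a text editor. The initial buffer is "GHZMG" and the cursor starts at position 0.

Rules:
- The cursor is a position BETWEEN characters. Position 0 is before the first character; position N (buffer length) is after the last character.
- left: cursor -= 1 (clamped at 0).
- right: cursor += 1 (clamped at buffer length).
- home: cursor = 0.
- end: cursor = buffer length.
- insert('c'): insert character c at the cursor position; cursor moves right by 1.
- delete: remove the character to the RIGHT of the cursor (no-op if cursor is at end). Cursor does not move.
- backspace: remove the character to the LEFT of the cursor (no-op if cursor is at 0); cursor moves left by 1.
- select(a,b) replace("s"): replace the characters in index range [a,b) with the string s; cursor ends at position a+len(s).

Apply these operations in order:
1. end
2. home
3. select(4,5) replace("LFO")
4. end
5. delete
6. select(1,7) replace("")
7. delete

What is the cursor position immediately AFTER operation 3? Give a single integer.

Answer: 7

Derivation:
After op 1 (end): buf='GHZMG' cursor=5
After op 2 (home): buf='GHZMG' cursor=0
After op 3 (select(4,5) replace("LFO")): buf='GHZMLFO' cursor=7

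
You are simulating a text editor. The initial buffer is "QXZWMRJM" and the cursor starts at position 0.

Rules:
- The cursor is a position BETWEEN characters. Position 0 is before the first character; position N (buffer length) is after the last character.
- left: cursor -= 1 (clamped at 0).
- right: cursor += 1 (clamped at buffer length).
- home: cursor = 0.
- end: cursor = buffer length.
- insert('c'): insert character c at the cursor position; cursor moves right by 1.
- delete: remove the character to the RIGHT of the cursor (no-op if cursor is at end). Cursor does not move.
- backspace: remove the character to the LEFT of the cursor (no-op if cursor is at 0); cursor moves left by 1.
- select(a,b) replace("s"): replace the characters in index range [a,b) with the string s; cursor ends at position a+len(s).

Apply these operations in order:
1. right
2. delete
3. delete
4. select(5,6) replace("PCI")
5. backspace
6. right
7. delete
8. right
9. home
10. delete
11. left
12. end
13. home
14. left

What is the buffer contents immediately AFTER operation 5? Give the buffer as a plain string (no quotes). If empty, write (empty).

Answer: QWMRJPC

Derivation:
After op 1 (right): buf='QXZWMRJM' cursor=1
After op 2 (delete): buf='QZWMRJM' cursor=1
After op 3 (delete): buf='QWMRJM' cursor=1
After op 4 (select(5,6) replace("PCI")): buf='QWMRJPCI' cursor=8
After op 5 (backspace): buf='QWMRJPC' cursor=7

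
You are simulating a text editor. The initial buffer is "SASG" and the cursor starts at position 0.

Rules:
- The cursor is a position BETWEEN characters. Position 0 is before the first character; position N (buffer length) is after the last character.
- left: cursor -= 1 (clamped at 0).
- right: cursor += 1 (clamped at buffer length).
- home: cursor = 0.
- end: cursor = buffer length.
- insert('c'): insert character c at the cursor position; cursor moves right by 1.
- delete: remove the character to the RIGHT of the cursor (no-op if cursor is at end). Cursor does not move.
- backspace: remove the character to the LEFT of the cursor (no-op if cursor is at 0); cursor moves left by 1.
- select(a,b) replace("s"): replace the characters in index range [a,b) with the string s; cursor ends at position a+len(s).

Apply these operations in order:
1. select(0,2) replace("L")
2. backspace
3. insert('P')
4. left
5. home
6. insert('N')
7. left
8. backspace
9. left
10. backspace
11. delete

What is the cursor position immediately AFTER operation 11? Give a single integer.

Answer: 0

Derivation:
After op 1 (select(0,2) replace("L")): buf='LSG' cursor=1
After op 2 (backspace): buf='SG' cursor=0
After op 3 (insert('P')): buf='PSG' cursor=1
After op 4 (left): buf='PSG' cursor=0
After op 5 (home): buf='PSG' cursor=0
After op 6 (insert('N')): buf='NPSG' cursor=1
After op 7 (left): buf='NPSG' cursor=0
After op 8 (backspace): buf='NPSG' cursor=0
After op 9 (left): buf='NPSG' cursor=0
After op 10 (backspace): buf='NPSG' cursor=0
After op 11 (delete): buf='PSG' cursor=0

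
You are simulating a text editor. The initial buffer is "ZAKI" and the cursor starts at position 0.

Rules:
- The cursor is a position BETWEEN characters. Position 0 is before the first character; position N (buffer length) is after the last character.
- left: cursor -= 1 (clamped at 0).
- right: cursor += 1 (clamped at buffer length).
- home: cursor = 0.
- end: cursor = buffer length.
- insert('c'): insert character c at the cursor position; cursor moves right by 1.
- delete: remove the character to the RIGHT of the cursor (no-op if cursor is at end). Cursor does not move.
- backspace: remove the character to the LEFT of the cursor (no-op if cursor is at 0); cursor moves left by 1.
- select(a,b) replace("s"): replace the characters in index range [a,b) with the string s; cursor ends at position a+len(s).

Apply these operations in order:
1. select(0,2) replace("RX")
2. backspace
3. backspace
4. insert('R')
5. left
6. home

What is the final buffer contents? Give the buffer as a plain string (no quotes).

After op 1 (select(0,2) replace("RX")): buf='RXKI' cursor=2
After op 2 (backspace): buf='RKI' cursor=1
After op 3 (backspace): buf='KI' cursor=0
After op 4 (insert('R')): buf='RKI' cursor=1
After op 5 (left): buf='RKI' cursor=0
After op 6 (home): buf='RKI' cursor=0

Answer: RKI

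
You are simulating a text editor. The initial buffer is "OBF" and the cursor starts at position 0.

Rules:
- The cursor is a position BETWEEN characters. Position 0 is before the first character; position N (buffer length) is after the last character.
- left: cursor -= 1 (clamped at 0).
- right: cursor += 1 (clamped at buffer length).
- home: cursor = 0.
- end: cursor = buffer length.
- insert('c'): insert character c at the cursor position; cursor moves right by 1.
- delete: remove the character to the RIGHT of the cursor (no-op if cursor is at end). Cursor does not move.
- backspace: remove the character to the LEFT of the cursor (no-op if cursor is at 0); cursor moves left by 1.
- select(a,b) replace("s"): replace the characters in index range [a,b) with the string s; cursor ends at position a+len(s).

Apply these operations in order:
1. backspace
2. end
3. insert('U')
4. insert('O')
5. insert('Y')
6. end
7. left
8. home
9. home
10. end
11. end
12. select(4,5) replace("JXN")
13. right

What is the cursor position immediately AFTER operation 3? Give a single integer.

After op 1 (backspace): buf='OBF' cursor=0
After op 2 (end): buf='OBF' cursor=3
After op 3 (insert('U')): buf='OBFU' cursor=4

Answer: 4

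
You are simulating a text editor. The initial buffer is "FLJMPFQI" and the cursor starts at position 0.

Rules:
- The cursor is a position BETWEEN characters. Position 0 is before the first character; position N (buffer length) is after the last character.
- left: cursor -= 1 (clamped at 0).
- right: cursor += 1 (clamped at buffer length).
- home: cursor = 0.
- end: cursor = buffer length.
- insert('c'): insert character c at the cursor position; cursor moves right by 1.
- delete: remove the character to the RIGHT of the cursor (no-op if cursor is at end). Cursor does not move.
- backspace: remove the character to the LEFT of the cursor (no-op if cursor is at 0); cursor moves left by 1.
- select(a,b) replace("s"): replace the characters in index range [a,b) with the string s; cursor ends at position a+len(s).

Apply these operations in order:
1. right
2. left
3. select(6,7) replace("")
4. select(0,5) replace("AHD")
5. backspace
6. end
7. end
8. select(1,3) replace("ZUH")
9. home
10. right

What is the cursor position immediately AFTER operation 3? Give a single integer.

Answer: 6

Derivation:
After op 1 (right): buf='FLJMPFQI' cursor=1
After op 2 (left): buf='FLJMPFQI' cursor=0
After op 3 (select(6,7) replace("")): buf='FLJMPFI' cursor=6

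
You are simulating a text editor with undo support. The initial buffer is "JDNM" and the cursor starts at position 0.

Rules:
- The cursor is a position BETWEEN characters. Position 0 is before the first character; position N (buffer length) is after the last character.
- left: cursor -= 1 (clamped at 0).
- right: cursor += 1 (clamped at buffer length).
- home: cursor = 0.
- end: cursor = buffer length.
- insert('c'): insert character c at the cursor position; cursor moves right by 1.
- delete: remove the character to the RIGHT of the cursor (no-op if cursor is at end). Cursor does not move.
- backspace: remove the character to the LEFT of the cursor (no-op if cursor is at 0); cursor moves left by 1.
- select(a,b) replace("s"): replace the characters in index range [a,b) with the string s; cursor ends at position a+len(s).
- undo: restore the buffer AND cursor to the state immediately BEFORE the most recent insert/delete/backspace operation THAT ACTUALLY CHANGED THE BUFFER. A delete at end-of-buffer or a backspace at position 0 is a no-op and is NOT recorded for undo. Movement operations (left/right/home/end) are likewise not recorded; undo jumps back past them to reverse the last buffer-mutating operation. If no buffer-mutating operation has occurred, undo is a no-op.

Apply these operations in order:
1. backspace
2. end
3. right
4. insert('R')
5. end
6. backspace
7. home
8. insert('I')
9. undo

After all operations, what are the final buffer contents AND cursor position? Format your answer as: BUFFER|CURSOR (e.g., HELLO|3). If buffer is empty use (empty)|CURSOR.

Answer: JDNM|0

Derivation:
After op 1 (backspace): buf='JDNM' cursor=0
After op 2 (end): buf='JDNM' cursor=4
After op 3 (right): buf='JDNM' cursor=4
After op 4 (insert('R')): buf='JDNMR' cursor=5
After op 5 (end): buf='JDNMR' cursor=5
After op 6 (backspace): buf='JDNM' cursor=4
After op 7 (home): buf='JDNM' cursor=0
After op 8 (insert('I')): buf='IJDNM' cursor=1
After op 9 (undo): buf='JDNM' cursor=0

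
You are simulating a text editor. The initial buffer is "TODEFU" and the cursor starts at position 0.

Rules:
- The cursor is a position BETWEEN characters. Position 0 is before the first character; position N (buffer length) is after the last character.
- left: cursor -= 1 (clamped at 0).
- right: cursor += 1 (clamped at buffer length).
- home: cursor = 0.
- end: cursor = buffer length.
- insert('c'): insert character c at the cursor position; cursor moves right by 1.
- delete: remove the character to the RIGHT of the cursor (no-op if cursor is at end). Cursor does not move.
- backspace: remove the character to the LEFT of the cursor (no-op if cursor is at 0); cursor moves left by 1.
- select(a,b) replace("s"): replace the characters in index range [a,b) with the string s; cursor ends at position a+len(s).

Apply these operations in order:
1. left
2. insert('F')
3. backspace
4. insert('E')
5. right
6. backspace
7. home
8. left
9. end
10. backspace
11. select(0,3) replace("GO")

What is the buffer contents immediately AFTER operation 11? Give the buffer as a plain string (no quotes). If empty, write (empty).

After op 1 (left): buf='TODEFU' cursor=0
After op 2 (insert('F')): buf='FTODEFU' cursor=1
After op 3 (backspace): buf='TODEFU' cursor=0
After op 4 (insert('E')): buf='ETODEFU' cursor=1
After op 5 (right): buf='ETODEFU' cursor=2
After op 6 (backspace): buf='EODEFU' cursor=1
After op 7 (home): buf='EODEFU' cursor=0
After op 8 (left): buf='EODEFU' cursor=0
After op 9 (end): buf='EODEFU' cursor=6
After op 10 (backspace): buf='EODEF' cursor=5
After op 11 (select(0,3) replace("GO")): buf='GOEF' cursor=2

Answer: GOEF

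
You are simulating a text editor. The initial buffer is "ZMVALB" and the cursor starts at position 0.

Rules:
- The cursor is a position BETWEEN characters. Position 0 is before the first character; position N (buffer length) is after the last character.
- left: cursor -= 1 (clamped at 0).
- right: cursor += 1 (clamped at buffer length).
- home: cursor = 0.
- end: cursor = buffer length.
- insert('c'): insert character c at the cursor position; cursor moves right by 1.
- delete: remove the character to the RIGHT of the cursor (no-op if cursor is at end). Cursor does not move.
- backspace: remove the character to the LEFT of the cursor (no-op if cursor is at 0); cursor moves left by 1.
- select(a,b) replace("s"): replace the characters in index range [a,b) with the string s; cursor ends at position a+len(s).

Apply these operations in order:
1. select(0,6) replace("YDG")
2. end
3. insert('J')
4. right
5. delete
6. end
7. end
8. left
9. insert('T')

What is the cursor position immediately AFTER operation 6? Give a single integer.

After op 1 (select(0,6) replace("YDG")): buf='YDG' cursor=3
After op 2 (end): buf='YDG' cursor=3
After op 3 (insert('J')): buf='YDGJ' cursor=4
After op 4 (right): buf='YDGJ' cursor=4
After op 5 (delete): buf='YDGJ' cursor=4
After op 6 (end): buf='YDGJ' cursor=4

Answer: 4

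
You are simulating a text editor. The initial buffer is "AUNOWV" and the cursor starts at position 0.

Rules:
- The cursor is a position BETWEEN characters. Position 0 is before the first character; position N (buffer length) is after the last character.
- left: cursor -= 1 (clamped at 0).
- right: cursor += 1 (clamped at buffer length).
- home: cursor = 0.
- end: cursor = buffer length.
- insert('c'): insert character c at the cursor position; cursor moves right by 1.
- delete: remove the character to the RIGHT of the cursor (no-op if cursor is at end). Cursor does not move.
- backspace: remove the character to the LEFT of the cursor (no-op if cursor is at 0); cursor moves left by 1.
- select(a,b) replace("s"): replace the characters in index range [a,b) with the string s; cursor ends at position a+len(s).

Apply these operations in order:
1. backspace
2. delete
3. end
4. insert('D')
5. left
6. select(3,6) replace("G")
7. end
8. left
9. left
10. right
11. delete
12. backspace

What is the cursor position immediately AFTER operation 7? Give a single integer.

Answer: 4

Derivation:
After op 1 (backspace): buf='AUNOWV' cursor=0
After op 2 (delete): buf='UNOWV' cursor=0
After op 3 (end): buf='UNOWV' cursor=5
After op 4 (insert('D')): buf='UNOWVD' cursor=6
After op 5 (left): buf='UNOWVD' cursor=5
After op 6 (select(3,6) replace("G")): buf='UNOG' cursor=4
After op 7 (end): buf='UNOG' cursor=4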